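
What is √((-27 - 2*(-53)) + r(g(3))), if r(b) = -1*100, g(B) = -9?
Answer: I*√21 ≈ 4.5826*I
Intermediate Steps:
r(b) = -100
√((-27 - 2*(-53)) + r(g(3))) = √((-27 - 2*(-53)) - 100) = √((-27 + 106) - 100) = √(79 - 100) = √(-21) = I*√21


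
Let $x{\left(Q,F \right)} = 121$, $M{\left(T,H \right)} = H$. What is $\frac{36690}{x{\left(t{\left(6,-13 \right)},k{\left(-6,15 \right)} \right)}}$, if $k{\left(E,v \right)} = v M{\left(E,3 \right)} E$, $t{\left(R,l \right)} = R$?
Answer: $\frac{36690}{121} \approx 303.22$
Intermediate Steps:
$k{\left(E,v \right)} = 3 E v$ ($k{\left(E,v \right)} = v 3 E = 3 v E = 3 E v$)
$\frac{36690}{x{\left(t{\left(6,-13 \right)},k{\left(-6,15 \right)} \right)}} = \frac{36690}{121}$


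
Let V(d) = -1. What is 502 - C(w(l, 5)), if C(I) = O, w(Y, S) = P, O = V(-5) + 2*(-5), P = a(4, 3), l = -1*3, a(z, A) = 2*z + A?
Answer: 513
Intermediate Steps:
a(z, A) = A + 2*z
l = -3
P = 11 (P = 3 + 2*4 = 3 + 8 = 11)
O = -11 (O = -1 + 2*(-5) = -1 - 10 = -11)
w(Y, S) = 11
C(I) = -11
502 - C(w(l, 5)) = 502 - 1*(-11) = 502 + 11 = 513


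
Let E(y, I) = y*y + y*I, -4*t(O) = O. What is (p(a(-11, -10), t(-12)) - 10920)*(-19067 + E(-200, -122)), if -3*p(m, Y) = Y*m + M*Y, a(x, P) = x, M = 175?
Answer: -502470972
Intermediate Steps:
t(O) = -O/4
E(y, I) = y² + I*y
p(m, Y) = -175*Y/3 - Y*m/3 (p(m, Y) = -(Y*m + 175*Y)/3 = -(175*Y + Y*m)/3 = -175*Y/3 - Y*m/3)
(p(a(-11, -10), t(-12)) - 10920)*(-19067 + E(-200, -122)) = (-(-¼*(-12))*(175 - 11)/3 - 10920)*(-19067 - 200*(-122 - 200)) = (-⅓*3*164 - 10920)*(-19067 - 200*(-322)) = (-164 - 10920)*(-19067 + 64400) = -11084*45333 = -502470972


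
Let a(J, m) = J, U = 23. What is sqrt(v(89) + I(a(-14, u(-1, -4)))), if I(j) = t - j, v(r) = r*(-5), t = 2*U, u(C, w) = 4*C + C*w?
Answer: I*sqrt(385) ≈ 19.621*I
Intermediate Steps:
t = 46 (t = 2*23 = 46)
v(r) = -5*r
I(j) = 46 - j
sqrt(v(89) + I(a(-14, u(-1, -4)))) = sqrt(-5*89 + (46 - 1*(-14))) = sqrt(-445 + (46 + 14)) = sqrt(-445 + 60) = sqrt(-385) = I*sqrt(385)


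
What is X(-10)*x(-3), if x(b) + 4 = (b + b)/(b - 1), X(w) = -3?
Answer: 15/2 ≈ 7.5000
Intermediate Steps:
x(b) = -4 + 2*b/(-1 + b) (x(b) = -4 + (b + b)/(b - 1) = -4 + (2*b)/(-1 + b) = -4 + 2*b/(-1 + b))
X(-10)*x(-3) = -6*(2 - 1*(-3))/(-1 - 3) = -6*(2 + 3)/(-4) = -6*(-1)*5/4 = -3*(-5/2) = 15/2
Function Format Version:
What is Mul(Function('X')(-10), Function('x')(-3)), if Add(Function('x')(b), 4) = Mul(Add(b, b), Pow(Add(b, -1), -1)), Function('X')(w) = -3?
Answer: Rational(15, 2) ≈ 7.5000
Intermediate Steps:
Function('x')(b) = Add(-4, Mul(2, b, Pow(Add(-1, b), -1))) (Function('x')(b) = Add(-4, Mul(Add(b, b), Pow(Add(b, -1), -1))) = Add(-4, Mul(Mul(2, b), Pow(Add(-1, b), -1))) = Add(-4, Mul(2, b, Pow(Add(-1, b), -1))))
Mul(Function('X')(-10), Function('x')(-3)) = Mul(-3, Mul(2, Pow(Add(-1, -3), -1), Add(2, Mul(-1, -3)))) = Mul(-3, Mul(2, Pow(-4, -1), Add(2, 3))) = Mul(-3, Mul(2, Rational(-1, 4), 5)) = Mul(-3, Rational(-5, 2)) = Rational(15, 2)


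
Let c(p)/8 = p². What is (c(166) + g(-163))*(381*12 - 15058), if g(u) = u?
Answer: -2309908510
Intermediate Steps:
c(p) = 8*p²
(c(166) + g(-163))*(381*12 - 15058) = (8*166² - 163)*(381*12 - 15058) = (8*27556 - 163)*(4572 - 15058) = (220448 - 163)*(-10486) = 220285*(-10486) = -2309908510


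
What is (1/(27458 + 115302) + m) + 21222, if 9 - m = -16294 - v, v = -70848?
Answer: -4757191479/142760 ≈ -33323.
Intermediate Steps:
m = -54545 (m = 9 - (-16294 - 1*(-70848)) = 9 - (-16294 + 70848) = 9 - 1*54554 = 9 - 54554 = -54545)
(1/(27458 + 115302) + m) + 21222 = (1/(27458 + 115302) - 54545) + 21222 = (1/142760 - 54545) + 21222 = -7786844199/142760 + 21222 = -4757191479/142760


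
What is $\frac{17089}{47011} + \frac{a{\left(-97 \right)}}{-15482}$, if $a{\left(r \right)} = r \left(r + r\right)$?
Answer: $- \frac{310040550}{363912151} \approx -0.85196$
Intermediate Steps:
$a{\left(r \right)} = 2 r^{2}$ ($a{\left(r \right)} = r 2 r = 2 r^{2}$)
$\frac{17089}{47011} + \frac{a{\left(-97 \right)}}{-15482} = \frac{17089}{47011} + \frac{2 \left(-97\right)^{2}}{-15482} = 17089 \cdot \frac{1}{47011} + 2 \cdot 9409 \left(- \frac{1}{15482}\right) = \frac{17089}{47011} + 18818 \left(- \frac{1}{15482}\right) = \frac{17089}{47011} - \frac{9409}{7741} = - \frac{310040550}{363912151}$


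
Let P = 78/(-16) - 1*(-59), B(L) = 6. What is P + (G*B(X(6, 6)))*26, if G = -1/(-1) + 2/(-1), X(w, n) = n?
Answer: -815/8 ≈ -101.88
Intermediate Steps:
P = 433/8 (P = 78*(-1/16) + 59 = -39/8 + 59 = 433/8 ≈ 54.125)
G = -1 (G = -1*(-1) + 2*(-1) = 1 - 2 = -1)
P + (G*B(X(6, 6)))*26 = 433/8 - 1*6*26 = 433/8 - 6*26 = 433/8 - 156 = -815/8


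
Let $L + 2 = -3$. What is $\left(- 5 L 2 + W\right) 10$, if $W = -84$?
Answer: $-340$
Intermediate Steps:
$L = -5$ ($L = -2 - 3 = -5$)
$\left(- 5 L 2 + W\right) 10 = \left(\left(-5\right) \left(-5\right) 2 - 84\right) 10 = \left(25 \cdot 2 - 84\right) 10 = \left(50 - 84\right) 10 = \left(-34\right) 10 = -340$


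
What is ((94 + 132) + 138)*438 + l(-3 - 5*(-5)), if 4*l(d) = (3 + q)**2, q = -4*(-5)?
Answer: 638257/4 ≈ 1.5956e+5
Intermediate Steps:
q = 20
l(d) = 529/4 (l(d) = (3 + 20)**2/4 = (1/4)*23**2 = (1/4)*529 = 529/4)
((94 + 132) + 138)*438 + l(-3 - 5*(-5)) = ((94 + 132) + 138)*438 + 529/4 = (226 + 138)*438 + 529/4 = 364*438 + 529/4 = 159432 + 529/4 = 638257/4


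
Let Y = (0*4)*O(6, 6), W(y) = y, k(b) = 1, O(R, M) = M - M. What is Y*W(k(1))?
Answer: 0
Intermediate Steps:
O(R, M) = 0
Y = 0 (Y = (0*4)*0 = 0*0 = 0)
Y*W(k(1)) = 0*1 = 0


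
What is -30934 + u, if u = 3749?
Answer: -27185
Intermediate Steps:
-30934 + u = -30934 + 3749 = -27185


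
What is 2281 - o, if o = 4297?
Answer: -2016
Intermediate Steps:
2281 - o = 2281 - 1*4297 = 2281 - 4297 = -2016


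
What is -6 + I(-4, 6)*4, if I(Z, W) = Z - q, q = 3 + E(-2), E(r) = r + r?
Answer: -18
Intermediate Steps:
E(r) = 2*r
q = -1 (q = 3 + 2*(-2) = 3 - 4 = -1)
I(Z, W) = 1 + Z (I(Z, W) = Z - 1*(-1) = Z + 1 = 1 + Z)
-6 + I(-4, 6)*4 = -6 + (1 - 4)*4 = -6 - 3*4 = -6 - 12 = -18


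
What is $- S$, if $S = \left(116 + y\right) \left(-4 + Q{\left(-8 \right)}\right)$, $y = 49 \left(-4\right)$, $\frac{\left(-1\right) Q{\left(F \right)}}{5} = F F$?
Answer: $-25920$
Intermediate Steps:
$Q{\left(F \right)} = - 5 F^{2}$ ($Q{\left(F \right)} = - 5 F F = - 5 F^{2}$)
$y = -196$
$S = 25920$ ($S = \left(116 - 196\right) \left(-4 - 5 \left(-8\right)^{2}\right) = - 80 \left(-4 - 320\right) = \left(-80\right) \left(-324\right) = 25920$)
$- S = \left(-1\right) 25920 = -25920$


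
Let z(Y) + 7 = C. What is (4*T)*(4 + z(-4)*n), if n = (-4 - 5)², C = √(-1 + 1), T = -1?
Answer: 2252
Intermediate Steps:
C = 0 (C = √0 = 0)
n = 81 (n = (-9)² = 81)
z(Y) = -7 (z(Y) = -7 + 0 = -7)
(4*T)*(4 + z(-4)*n) = (4*(-1))*(4 - 7*81) = -4*(4 - 567) = -4*(-563) = 2252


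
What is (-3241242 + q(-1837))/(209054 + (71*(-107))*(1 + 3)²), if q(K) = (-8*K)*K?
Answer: -15118897/43751 ≈ -345.57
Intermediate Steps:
q(K) = -8*K²
(-3241242 + q(-1837))/(209054 + (71*(-107))*(1 + 3)²) = (-3241242 - 8*(-1837)²)/(209054 + (71*(-107))*(1 + 3)²) = (-3241242 - 8*3374569)/(209054 - 7597*4²) = (-3241242 - 26996552)/(209054 - 7597*16) = -30237794/(209054 - 121552) = -30237794/87502 = -30237794*1/87502 = -15118897/43751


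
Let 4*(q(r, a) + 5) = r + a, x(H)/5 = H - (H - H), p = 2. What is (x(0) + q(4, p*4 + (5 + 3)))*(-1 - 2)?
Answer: 0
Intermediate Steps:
x(H) = 5*H (x(H) = 5*(H - (H - H)) = 5*(H - 1*0) = 5*(H + 0) = 5*H)
q(r, a) = -5 + a/4 + r/4 (q(r, a) = -5 + (r + a)/4 = -5 + (a + r)/4 = -5 + (a/4 + r/4) = -5 + a/4 + r/4)
(x(0) + q(4, p*4 + (5 + 3)))*(-1 - 2) = (5*0 + (-5 + (2*4 + (5 + 3))/4 + (¼)*4))*(-1 - 2) = (0 + (-5 + (8 + 8)/4 + 1))*(-3) = (0 + (-5 + (¼)*16 + 1))*(-3) = (0 + (-5 + 4 + 1))*(-3) = (0 + 0)*(-3) = 0*(-3) = 0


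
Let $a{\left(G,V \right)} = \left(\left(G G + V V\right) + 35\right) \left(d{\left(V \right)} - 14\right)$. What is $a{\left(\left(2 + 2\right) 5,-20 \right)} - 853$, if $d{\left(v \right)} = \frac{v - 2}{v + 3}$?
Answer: $- \frac{194861}{17} \approx -11462.0$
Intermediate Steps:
$d{\left(v \right)} = \frac{-2 + v}{3 + v}$
$a{\left(G,V \right)} = \left(-14 + \frac{-2 + V}{3 + V}\right) \left(35 + G^{2} + V^{2}\right)$ ($a{\left(G,V \right)} = \left(\left(G G + V V\right) + 35\right) \left(\frac{-2 + V}{3 + V} - 14\right) = \left(\left(G^{2} + V^{2}\right) + 35\right) \left(-14 + \frac{-2 + V}{3 + V}\right) = \left(35 + G^{2} + V^{2}\right) \left(-14 + \frac{-2 + V}{3 + V}\right) = \left(-14 + \frac{-2 + V}{3 + V}\right) \left(35 + G^{2} + V^{2}\right)$)
$a{\left(\left(2 + 2\right) 5,-20 \right)} - 853 = \frac{-1540 - -9100 - 44 \left(\left(2 + 2\right) 5\right)^{2} - 44 \left(-20\right)^{2} - 13 \left(-20\right)^{3} - - 260 \left(\left(2 + 2\right) 5\right)^{2}}{3 - 20} - 853 = \frac{-1540 + 9100 - 44 \left(4 \cdot 5\right)^{2} - 17600 - -104000 - - 260 \left(4 \cdot 5\right)^{2}}{-17} - 853 = - \frac{-1540 + 9100 - 44 \cdot 20^{2} - 17600 + 104000 - - 260 \cdot 20^{2}}{17} - 853 = - \frac{-1540 + 9100 - 17600 - 17600 + 104000 - \left(-260\right) 400}{17} - 853 = - \frac{-1540 + 9100 - 17600 - 17600 + 104000 + 104000}{17} - 853 = \left(- \frac{1}{17}\right) 180360 - 853 = - \frac{180360}{17} - 853 = - \frac{194861}{17}$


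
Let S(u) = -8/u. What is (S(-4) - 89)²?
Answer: 7569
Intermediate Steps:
(S(-4) - 89)² = (-8/(-4) - 89)² = (-8*(-¼) - 89)² = (2 - 89)² = (-87)² = 7569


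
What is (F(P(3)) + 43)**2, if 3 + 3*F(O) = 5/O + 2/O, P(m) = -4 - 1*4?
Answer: 1002001/576 ≈ 1739.6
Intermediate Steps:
P(m) = -8 (P(m) = -4 - 4 = -8)
F(O) = -1 + 7/(3*O) (F(O) = -1 + (5/O + 2/O)/3 = -1 + (7/O)/3 = -1 + 7/(3*O))
(F(P(3)) + 43)**2 = ((7/3 - 1*(-8))/(-8) + 43)**2 = (-(7/3 + 8)/8 + 43)**2 = (-1/8*31/3 + 43)**2 = (-31/24 + 43)**2 = (1001/24)**2 = 1002001/576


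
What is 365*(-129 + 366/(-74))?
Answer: -1808940/37 ≈ -48890.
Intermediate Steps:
365*(-129 + 366/(-74)) = 365*(-129 + 366*(-1/74)) = 365*(-129 - 183/37) = 365*(-4956/37) = -1808940/37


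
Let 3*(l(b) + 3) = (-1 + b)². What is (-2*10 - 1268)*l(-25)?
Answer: -859096/3 ≈ -2.8637e+5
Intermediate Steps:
l(b) = -3 + (-1 + b)²/3
(-2*10 - 1268)*l(-25) = (-2*10 - 1268)*(-3 + (-1 - 25)²/3) = (-20 - 1268)*(-3 + (⅓)*(-26)²) = -1288*(-3 + (⅓)*676) = -1288*(-3 + 676/3) = -1288*667/3 = -859096/3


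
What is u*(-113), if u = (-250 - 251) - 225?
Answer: 82038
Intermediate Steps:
u = -726 (u = -501 - 225 = -726)
u*(-113) = -726*(-113) = 82038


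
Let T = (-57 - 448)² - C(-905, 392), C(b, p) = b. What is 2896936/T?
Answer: 1448468/127965 ≈ 11.319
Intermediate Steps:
T = 255930 (T = (-57 - 448)² - 1*(-905) = (-505)² + 905 = 255025 + 905 = 255930)
2896936/T = 2896936/255930 = 2896936*(1/255930) = 1448468/127965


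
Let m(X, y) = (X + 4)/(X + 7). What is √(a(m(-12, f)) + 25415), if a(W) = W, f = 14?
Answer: √635415/5 ≈ 159.43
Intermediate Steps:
m(X, y) = (4 + X)/(7 + X)
√(a(m(-12, f)) + 25415) = √((4 - 12)/(7 - 12) + 25415) = √(-8/(-5) + 25415) = √(-⅕*(-8) + 25415) = √(8/5 + 25415) = √(127083/5) = √635415/5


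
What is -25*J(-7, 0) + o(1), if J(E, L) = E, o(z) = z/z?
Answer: 176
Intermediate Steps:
o(z) = 1
-25*J(-7, 0) + o(1) = -25*(-7) + 1 = 175 + 1 = 176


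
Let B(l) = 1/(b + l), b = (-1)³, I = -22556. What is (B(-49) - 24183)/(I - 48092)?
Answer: 1209151/3532400 ≈ 0.34230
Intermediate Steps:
b = -1
B(l) = 1/(-1 + l)
(B(-49) - 24183)/(I - 48092) = (1/(-1 - 49) - 24183)/(-22556 - 48092) = (1/(-50) - 24183)/(-70648) = (-1/50 - 24183)*(-1/70648) = -1209151/50*(-1/70648) = 1209151/3532400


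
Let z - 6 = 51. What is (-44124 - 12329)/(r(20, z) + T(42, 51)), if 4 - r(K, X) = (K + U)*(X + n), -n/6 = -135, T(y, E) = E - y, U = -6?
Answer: 56453/12125 ≈ 4.6559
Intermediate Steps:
n = 810 (n = -6*(-135) = 810)
z = 57 (z = 6 + 51 = 57)
r(K, X) = 4 - (-6 + K)*(810 + X) (r(K, X) = 4 - (K - 6)*(X + 810) = 4 - (-6 + K)*(810 + X))
(-44124 - 12329)/(r(20, z) + T(42, 51)) = (-44124 - 12329)/((4864 - 810*20 + 6*57 - 1*20*57) + (51 - 1*42)) = -56453/((4864 - 16200 + 342 - 1140) + (51 - 42)) = -56453/(-12134 + 9) = -56453/(-12125) = -56453*(-1/12125) = 56453/12125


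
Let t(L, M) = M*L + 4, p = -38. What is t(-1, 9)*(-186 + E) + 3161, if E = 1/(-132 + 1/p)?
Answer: 20524737/5017 ≈ 4091.0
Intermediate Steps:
t(L, M) = 4 + L*M (t(L, M) = L*M + 4 = 4 + L*M)
E = -38/5017 (E = 1/(-132 + 1/(-38)) = 1/(-132 - 1/38) = 1/(-5017/38) = -38/5017 ≈ -0.0075742)
t(-1, 9)*(-186 + E) + 3161 = (4 - 1*9)*(-186 - 38/5017) + 3161 = (4 - 9)*(-933200/5017) + 3161 = -5*(-933200/5017) + 3161 = 4666000/5017 + 3161 = 20524737/5017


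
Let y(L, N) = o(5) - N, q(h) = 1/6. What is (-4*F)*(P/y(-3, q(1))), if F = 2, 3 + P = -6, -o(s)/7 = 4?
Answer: -432/169 ≈ -2.5562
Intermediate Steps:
o(s) = -28 (o(s) = -7*4 = -28)
q(h) = 1/6
P = -9 (P = -3 - 6 = -9)
y(L, N) = -28 - N
(-4*F)*(P/y(-3, q(1))) = (-4*2)*(-9/(-28 - 1*1/6)) = -(-72)/(-28 - 1/6) = -(-72)/(-169/6) = -(-72)*(-6)/169 = -8*54/169 = -432/169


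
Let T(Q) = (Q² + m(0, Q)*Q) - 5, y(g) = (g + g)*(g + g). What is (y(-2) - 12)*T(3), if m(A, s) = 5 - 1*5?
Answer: 16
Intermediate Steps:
m(A, s) = 0 (m(A, s) = 5 - 5 = 0)
y(g) = 4*g² (y(g) = (2*g)*(2*g) = 4*g²)
T(Q) = -5 + Q² (T(Q) = (Q² + 0*Q) - 5 = (Q² + 0) - 5 = Q² - 5 = -5 + Q²)
(y(-2) - 12)*T(3) = (4*(-2)² - 12)*(-5 + 3²) = (4*4 - 12)*(-5 + 9) = (16 - 12)*4 = 4*4 = 16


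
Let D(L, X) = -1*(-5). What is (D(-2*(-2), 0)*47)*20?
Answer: 4700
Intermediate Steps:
D(L, X) = 5
(D(-2*(-2), 0)*47)*20 = (5*47)*20 = 235*20 = 4700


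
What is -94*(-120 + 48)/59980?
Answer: 1692/14995 ≈ 0.11284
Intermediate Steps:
-94*(-120 + 48)/59980 = -94*(-72)*(1/59980) = 6768*(1/59980) = 1692/14995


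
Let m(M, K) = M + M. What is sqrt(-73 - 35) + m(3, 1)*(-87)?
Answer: -522 + 6*I*sqrt(3) ≈ -522.0 + 10.392*I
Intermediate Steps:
m(M, K) = 2*M
sqrt(-73 - 35) + m(3, 1)*(-87) = sqrt(-73 - 35) + (2*3)*(-87) = sqrt(-108) + 6*(-87) = 6*I*sqrt(3) - 522 = -522 + 6*I*sqrt(3)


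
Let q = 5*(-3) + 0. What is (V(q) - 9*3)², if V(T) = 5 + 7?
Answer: 225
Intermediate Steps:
q = -15 (q = -15 + 0 = -15)
V(T) = 12
(V(q) - 9*3)² = (12 - 9*3)² = (12 - 27)² = (-15)² = 225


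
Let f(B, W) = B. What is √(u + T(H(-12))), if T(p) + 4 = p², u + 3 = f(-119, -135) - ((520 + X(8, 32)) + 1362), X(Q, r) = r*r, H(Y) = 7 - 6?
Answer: I*√3031 ≈ 55.055*I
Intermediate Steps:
H(Y) = 1
X(Q, r) = r²
u = -3028 (u = -3 + (-119 - ((520 + 32²) + 1362)) = -3 + (-119 - ((520 + 1024) + 1362)) = -3 + (-119 - (1544 + 1362)) = -3 + (-119 - 1*2906) = -3 + (-119 - 2906) = -3 - 3025 = -3028)
T(p) = -4 + p²
√(u + T(H(-12))) = √(-3028 + (-4 + 1²)) = √(-3028 + (-4 + 1)) = √(-3028 - 3) = √(-3031) = I*√3031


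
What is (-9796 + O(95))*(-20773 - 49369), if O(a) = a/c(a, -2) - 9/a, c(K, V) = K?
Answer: 65269515828/95 ≈ 6.8705e+8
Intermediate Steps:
O(a) = 1 - 9/a (O(a) = a/a - 9/a = 1 - 9/a)
(-9796 + O(95))*(-20773 - 49369) = (-9796 + (-9 + 95)/95)*(-20773 - 49369) = (-9796 + (1/95)*86)*(-70142) = (-9796 + 86/95)*(-70142) = -930534/95*(-70142) = 65269515828/95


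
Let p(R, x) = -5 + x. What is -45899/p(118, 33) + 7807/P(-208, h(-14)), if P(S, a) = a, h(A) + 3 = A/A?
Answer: -22171/4 ≈ -5542.8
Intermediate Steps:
h(A) = -2 (h(A) = -3 + A/A = -3 + 1 = -2)
-45899/p(118, 33) + 7807/P(-208, h(-14)) = -45899/(-5 + 33) + 7807/(-2) = -45899/28 + 7807*(-1/2) = -45899*1/28 - 7807/2 = -6557/4 - 7807/2 = -22171/4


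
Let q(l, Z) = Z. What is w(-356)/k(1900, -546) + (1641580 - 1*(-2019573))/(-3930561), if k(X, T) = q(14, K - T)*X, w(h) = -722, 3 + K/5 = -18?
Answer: -997569189/1069986050 ≈ -0.93232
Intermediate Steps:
K = -105 (K = -15 + 5*(-18) = -15 - 90 = -105)
k(X, T) = X*(-105 - T) (k(X, T) = (-105 - T)*X = X*(-105 - T))
w(-356)/k(1900, -546) + (1641580 - 1*(-2019573))/(-3930561) = -722*(-1/(1900*(105 - 546))) + (1641580 - 1*(-2019573))/(-3930561) = -722/((-1*1900*(-441))) + (1641580 + 2019573)*(-1/3930561) = -722/837900 + 3661153*(-1/3930561) = -722*1/837900 - 3661153/3930561 = -19/22050 - 3661153/3930561 = -997569189/1069986050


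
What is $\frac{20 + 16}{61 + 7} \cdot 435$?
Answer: $\frac{3915}{17} \approx 230.29$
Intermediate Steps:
$\frac{20 + 16}{61 + 7} \cdot 435 = \frac{36}{68} \cdot 435 = 36 \cdot \frac{1}{68} \cdot 435 = \frac{9}{17} \cdot 435 = \frac{3915}{17}$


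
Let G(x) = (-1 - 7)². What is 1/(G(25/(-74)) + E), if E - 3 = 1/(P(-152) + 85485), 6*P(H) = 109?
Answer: 513019/34372279 ≈ 0.014925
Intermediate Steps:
P(H) = 109/6 (P(H) = (⅙)*109 = 109/6)
G(x) = 64 (G(x) = (-8)² = 64)
E = 1539063/513019 (E = 3 + 1/(109/6 + 85485) = 3 + 1/(513019/6) = 3 + 6/513019 = 1539063/513019 ≈ 3.0000)
1/(G(25/(-74)) + E) = 1/(64 + 1539063/513019) = 1/(34372279/513019) = 513019/34372279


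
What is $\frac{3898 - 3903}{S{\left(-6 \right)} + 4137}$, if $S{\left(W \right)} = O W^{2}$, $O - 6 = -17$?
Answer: $- \frac{5}{3741} \approx -0.0013365$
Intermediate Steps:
$O = -11$ ($O = 6 - 17 = -11$)
$S{\left(W \right)} = - 11 W^{2}$
$\frac{3898 - 3903}{S{\left(-6 \right)} + 4137} = \frac{3898 - 3903}{- 11 \left(-6\right)^{2} + 4137} = - \frac{5}{\left(-11\right) 36 + 4137} = - \frac{5}{-396 + 4137} = - \frac{5}{3741}$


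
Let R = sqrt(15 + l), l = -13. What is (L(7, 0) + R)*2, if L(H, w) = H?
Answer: 14 + 2*sqrt(2) ≈ 16.828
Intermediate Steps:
R = sqrt(2) (R = sqrt(15 - 13) = sqrt(2) ≈ 1.4142)
(L(7, 0) + R)*2 = (7 + sqrt(2))*2 = 14 + 2*sqrt(2)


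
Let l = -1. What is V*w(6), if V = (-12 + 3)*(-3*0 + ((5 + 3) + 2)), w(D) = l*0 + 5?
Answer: -450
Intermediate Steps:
w(D) = 5 (w(D) = -1*0 + 5 = 0 + 5 = 5)
V = -90 (V = -9*(0 + (8 + 2)) = -9*(0 + 10) = -9*10 = -90)
V*w(6) = -90*5 = -450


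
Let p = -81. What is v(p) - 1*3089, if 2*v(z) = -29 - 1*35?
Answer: -3121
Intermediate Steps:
v(z) = -32 (v(z) = (-29 - 1*35)/2 = (-29 - 35)/2 = (½)*(-64) = -32)
v(p) - 1*3089 = -32 - 1*3089 = -32 - 3089 = -3121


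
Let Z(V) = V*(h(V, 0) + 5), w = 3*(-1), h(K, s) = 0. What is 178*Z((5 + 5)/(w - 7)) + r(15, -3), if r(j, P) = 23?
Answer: -867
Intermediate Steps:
w = -3
Z(V) = 5*V (Z(V) = V*(0 + 5) = V*5 = 5*V)
178*Z((5 + 5)/(w - 7)) + r(15, -3) = 178*(5*((5 + 5)/(-3 - 7))) + 23 = 178*(5*(10/(-10))) + 23 = 178*(5*(10*(-1/10))) + 23 = 178*(5*(-1)) + 23 = 178*(-5) + 23 = -890 + 23 = -867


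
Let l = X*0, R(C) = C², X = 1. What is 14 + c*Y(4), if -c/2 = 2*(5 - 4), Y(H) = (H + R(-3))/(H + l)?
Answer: 1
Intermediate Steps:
l = 0 (l = 1*0 = 0)
Y(H) = (9 + H)/H (Y(H) = (H + (-3)²)/(H + 0) = (H + 9)/H = (9 + H)/H)
c = -4 (c = -4*(5 - 4) = -4 ≈ -4.0000)
14 + c*Y(4) = 14 - 4*(9 + 4)/4 = 14 - 13 = 1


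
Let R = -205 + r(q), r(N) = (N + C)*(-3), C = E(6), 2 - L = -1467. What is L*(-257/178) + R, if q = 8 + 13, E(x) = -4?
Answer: -423101/178 ≈ -2377.0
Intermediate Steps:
L = 1469 (L = 2 - 1*(-1467) = 2 + 1467 = 1469)
q = 21
C = -4
r(N) = 12 - 3*N (r(N) = (N - 4)*(-3) = (-4 + N)*(-3) = 12 - 3*N)
R = -256 (R = -205 + (12 - 3*21) = -205 + (12 - 63) = -205 - 51 = -256)
L*(-257/178) + R = 1469*(-257/178) - 256 = -377533/178 - 256 = -423101/178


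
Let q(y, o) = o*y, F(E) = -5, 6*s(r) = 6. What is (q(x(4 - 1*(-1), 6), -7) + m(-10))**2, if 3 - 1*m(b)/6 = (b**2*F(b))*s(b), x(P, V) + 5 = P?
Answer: 9108324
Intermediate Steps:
s(r) = 1 (s(r) = (1/6)*6 = 1)
x(P, V) = -5 + P
m(b) = 18 + 30*b**2 (m(b) = 18 - 6*b**2*(-5) = 18 - 6*(-5*b**2) = 18 - (-30)*b**2 = 18 + 30*b**2)
(q(x(4 - 1*(-1), 6), -7) + m(-10))**2 = (-7*(-5 + (4 - 1*(-1))) + (18 + 30*(-10)**2))**2 = (-7*(-5 + (4 + 1)) + (18 + 30*100))**2 = (-7*(-5 + 5) + (18 + 3000))**2 = (-7*0 + 3018)**2 = (0 + 3018)**2 = 3018**2 = 9108324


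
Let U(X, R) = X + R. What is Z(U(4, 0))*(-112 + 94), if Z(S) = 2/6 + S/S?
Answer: -24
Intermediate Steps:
U(X, R) = R + X
Z(S) = 4/3 (Z(S) = 2*(⅙) + 1 = ⅓ + 1 = 4/3)
Z(U(4, 0))*(-112 + 94) = 4*(-112 + 94)/3 = (4/3)*(-18) = -24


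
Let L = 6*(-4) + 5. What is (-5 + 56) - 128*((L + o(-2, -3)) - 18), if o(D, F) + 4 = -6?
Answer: 6067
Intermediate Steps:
o(D, F) = -10 (o(D, F) = -4 - 6 = -10)
L = -19 (L = -24 + 5 = -19)
(-5 + 56) - 128*((L + o(-2, -3)) - 18) = (-5 + 56) - 128*((-19 - 10) - 18) = 51 - 128*(-29 - 18) = 51 - 128*(-47) = 51 + 6016 = 6067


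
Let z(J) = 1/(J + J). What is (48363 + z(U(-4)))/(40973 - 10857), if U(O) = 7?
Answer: 677083/421624 ≈ 1.6059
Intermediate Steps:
z(J) = 1/(2*J)
(48363 + z(U(-4)))/(40973 - 10857) = (48363 + (½)/7)/(40973 - 10857) = (48363 + (½)*(⅐))/30116 = (48363 + 1/14)*(1/30116) = (677083/14)*(1/30116) = 677083/421624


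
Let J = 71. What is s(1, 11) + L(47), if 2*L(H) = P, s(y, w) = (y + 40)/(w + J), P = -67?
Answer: -33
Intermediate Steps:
s(y, w) = (40 + y)/(71 + w) (s(y, w) = (y + 40)/(w + 71) = (40 + y)/(71 + w))
L(H) = -67/2 (L(H) = (½)*(-67) = -67/2)
s(1, 11) + L(47) = (40 + 1)/(71 + 11) - 67/2 = 41/82 - 67/2 = (1/82)*41 - 67/2 = ½ - 67/2 = -33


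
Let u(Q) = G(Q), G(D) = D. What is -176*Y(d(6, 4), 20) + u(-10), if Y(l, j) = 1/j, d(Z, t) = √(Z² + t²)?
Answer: -94/5 ≈ -18.800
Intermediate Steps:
u(Q) = Q
-176*Y(d(6, 4), 20) + u(-10) = -176/20 - 10 = -176*1/20 - 10 = -44/5 - 10 = -94/5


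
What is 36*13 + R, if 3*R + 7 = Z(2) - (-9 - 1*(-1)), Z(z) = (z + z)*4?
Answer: 1421/3 ≈ 473.67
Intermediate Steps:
Z(z) = 8*z (Z(z) = (2*z)*4 = 8*z)
R = 17/3 (R = -7/3 + (8*2 - (-9 - 1*(-1)))/3 = -7/3 + (16 - (-9 + 1))/3 = -7/3 + (16 - 1*(-8))/3 = -7/3 + (16 + 8)/3 = -7/3 + (1/3)*24 = -7/3 + 8 = 17/3 ≈ 5.6667)
36*13 + R = 36*13 + 17/3 = 468 + 17/3 = 1421/3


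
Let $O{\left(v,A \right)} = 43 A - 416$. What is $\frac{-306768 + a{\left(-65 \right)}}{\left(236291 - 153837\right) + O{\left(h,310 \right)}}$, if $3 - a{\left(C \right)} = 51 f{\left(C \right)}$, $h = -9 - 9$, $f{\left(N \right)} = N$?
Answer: $- \frac{21675}{6812} \approx -3.1819$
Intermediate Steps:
$h = -18$ ($h = -9 - 9 = -18$)
$a{\left(C \right)} = 3 - 51 C$
$O{\left(v,A \right)} = -416 + 43 A$
$\frac{-306768 + a{\left(-65 \right)}}{\left(236291 - 153837\right) + O{\left(h,310 \right)}} = \frac{-306768 + \left(3 - -3315\right)}{\left(236291 - 153837\right) + \left(-416 + 43 \cdot 310\right)} = \frac{-306768 + \left(3 + 3315\right)}{82454 + \left(-416 + 13330\right)} = \frac{-306768 + 3318}{82454 + 12914} = - \frac{303450}{95368} = \left(-303450\right) \frac{1}{95368} = - \frac{21675}{6812}$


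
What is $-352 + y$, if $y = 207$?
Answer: $-145$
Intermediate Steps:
$-352 + y = -352 + 207 = -145$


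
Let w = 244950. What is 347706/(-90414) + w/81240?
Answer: -11297641/13602284 ≈ -0.83057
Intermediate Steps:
347706/(-90414) + w/81240 = 347706/(-90414) + 244950/81240 = 347706*(-1/90414) + 244950*(1/81240) = -19317/5023 + 8165/2708 = -11297641/13602284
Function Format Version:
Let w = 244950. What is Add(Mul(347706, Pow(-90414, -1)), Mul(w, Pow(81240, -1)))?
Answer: Rational(-11297641, 13602284) ≈ -0.83057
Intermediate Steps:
Add(Mul(347706, Pow(-90414, -1)), Mul(w, Pow(81240, -1))) = Add(Mul(347706, Pow(-90414, -1)), Mul(244950, Pow(81240, -1))) = Add(Mul(347706, Rational(-1, 90414)), Mul(244950, Rational(1, 81240))) = Add(Rational(-19317, 5023), Rational(8165, 2708)) = Rational(-11297641, 13602284)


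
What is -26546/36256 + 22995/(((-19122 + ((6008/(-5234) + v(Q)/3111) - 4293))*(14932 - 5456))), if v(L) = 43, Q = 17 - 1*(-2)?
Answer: -2645785573379131/3613050046093136 ≈ -0.73229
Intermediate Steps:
Q = 19 (Q = 17 + 2 = 19)
-26546/36256 + 22995/(((-19122 + ((6008/(-5234) + v(Q)/3111) - 4293))*(14932 - 5456))) = -26546/36256 + 22995/(((-19122 + ((6008/(-5234) + 43/3111) - 4293))*(14932 - 5456))) = -26546*1/36256 + 22995/(((-19122 + ((6008*(-1/5234) + 43*(1/3111)) - 4293))*9476)) = -13273/18128 + 22995/(((-19122 + ((-3004/2617 + 43/3111) - 4293))*9476)) = -13273/18128 + 22995/(((-19122 + (-9232913/8141487 - 4293))*9476)) = -13273/18128 + 22995/(((-19122 - 34960636604/8141487)*9476)) = -13273/18128 + 22995/((-190642151018/8141487*9476)) = -13273/18128 + 22995/(-1806525023046568/8141487) = -13273/18128 + 22995*(-8141487/1806525023046568) = -13273/18128 - 187213493565/1806525023046568 = -2645785573379131/3613050046093136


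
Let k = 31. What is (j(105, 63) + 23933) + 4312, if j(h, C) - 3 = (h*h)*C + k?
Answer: 722854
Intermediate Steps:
j(h, C) = 34 + C*h² (j(h, C) = 3 + ((h*h)*C + 31) = 3 + (h²*C + 31) = 3 + (C*h² + 31) = 3 + (31 + C*h²) = 34 + C*h²)
(j(105, 63) + 23933) + 4312 = ((34 + 63*105²) + 23933) + 4312 = ((34 + 63*11025) + 23933) + 4312 = ((34 + 694575) + 23933) + 4312 = (694609 + 23933) + 4312 = 718542 + 4312 = 722854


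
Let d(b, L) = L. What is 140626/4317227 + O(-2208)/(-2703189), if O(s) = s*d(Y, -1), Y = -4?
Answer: 123535406366/3890093512301 ≈ 0.031756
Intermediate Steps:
O(s) = -s (O(s) = s*(-1) = -s)
140626/4317227 + O(-2208)/(-2703189) = 140626/4317227 - 1*(-2208)/(-2703189) = 140626*(1/4317227) + 2208*(-1/2703189) = 140626/4317227 - 736/901063 = 123535406366/3890093512301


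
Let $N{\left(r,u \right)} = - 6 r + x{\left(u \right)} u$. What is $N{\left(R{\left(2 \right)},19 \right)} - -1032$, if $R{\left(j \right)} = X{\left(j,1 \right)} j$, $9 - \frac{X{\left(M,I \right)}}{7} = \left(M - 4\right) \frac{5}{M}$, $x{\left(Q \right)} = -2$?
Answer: $-182$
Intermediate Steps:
$X{\left(M,I \right)} = 63 - \frac{35 \left(-4 + M\right)}{M}$ ($X{\left(M,I \right)} = 63 - 7 \left(M - 4\right) \frac{5}{M} = 63 - 7 \left(-4 + M\right) \frac{5}{M} = 63 - 7 \frac{5 \left(-4 + M\right)}{M} = 63 - \frac{35 \left(-4 + M\right)}{M}$)
$R{\left(j \right)} = j \left(28 + \frac{140}{j}\right)$ ($R{\left(j \right)} = \left(28 + \frac{140}{j}\right) j = j \left(28 + \frac{140}{j}\right)$)
$N{\left(r,u \right)} = - 6 r - 2 u$
$N{\left(R{\left(2 \right)},19 \right)} - -1032 = \left(- 6 \left(140 + 28 \cdot 2\right) - 38\right) - -1032 = \left(- 6 \left(140 + 56\right) - 38\right) + 1032 = \left(\left(-6\right) 196 - 38\right) + 1032 = \left(-1176 - 38\right) + 1032 = -1214 + 1032 = -182$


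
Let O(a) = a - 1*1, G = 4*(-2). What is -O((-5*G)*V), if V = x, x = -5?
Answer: 201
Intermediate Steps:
G = -8
V = -5
O(a) = -1 + a (O(a) = a - 1 = -1 + a)
-O((-5*G)*V) = -(-1 - 5*(-8)*(-5)) = -(-1 + 40*(-5)) = -(-1 - 200) = -1*(-201) = 201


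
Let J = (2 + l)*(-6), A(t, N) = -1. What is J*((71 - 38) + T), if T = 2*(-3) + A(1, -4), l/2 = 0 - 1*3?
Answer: 624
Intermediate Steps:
l = -6 (l = 2*(0 - 1*3) = 2*(0 - 3) = 2*(-3) = -6)
J = 24 (J = (2 - 6)*(-6) = -4*(-6) = 24)
T = -7 (T = 2*(-3) - 1 = -6 - 1 = -7)
J*((71 - 38) + T) = 24*((71 - 38) - 7) = 24*(33 - 7) = 24*26 = 624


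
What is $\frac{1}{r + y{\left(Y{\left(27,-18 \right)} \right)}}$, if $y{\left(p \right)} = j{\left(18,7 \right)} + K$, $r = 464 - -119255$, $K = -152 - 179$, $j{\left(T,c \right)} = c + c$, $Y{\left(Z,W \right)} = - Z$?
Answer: $\frac{1}{119402} \approx 8.3751 \cdot 10^{-6}$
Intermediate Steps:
$j{\left(T,c \right)} = 2 c$
$K = -331$ ($K = -152 - 179 = -331$)
$r = 119719$ ($r = 464 + 119255 = 119719$)
$y{\left(p \right)} = -317$ ($y{\left(p \right)} = 2 \cdot 7 - 331 = 14 - 331 = -317$)
$\frac{1}{r + y{\left(Y{\left(27,-18 \right)} \right)}} = \frac{1}{119719 - 317} = \frac{1}{119402}$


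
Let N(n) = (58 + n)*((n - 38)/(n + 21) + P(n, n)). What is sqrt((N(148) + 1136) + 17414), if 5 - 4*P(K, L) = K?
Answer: sqrt(7652038)/26 ≈ 106.39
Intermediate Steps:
P(K, L) = 5/4 - K/4
N(n) = (58 + n)*(5/4 - n/4 + (-38 + n)/(21 + n)) (N(n) = (58 + n)*((n - 38)/(n + 21) + (5/4 - n/4)) = (58 + n)*((-38 + n)/(21 + n) + (5/4 - n/4)) = (58 + n)*(5/4 - n/4 + (-38 + n)/(21 + n)))
sqrt((N(148) + 1136) + 17414) = sqrt(((-2726 - 1*148**3 - 743*148 - 70*148**2)/(4*(21 + 148)) + 1136) + 17414) = sqrt(((1/4)*(-2726 - 1*3241792 - 109964 - 70*21904)/169 + 1136) + 17414) = sqrt(((1/4)*(1/169)*(-2726 - 3241792 - 109964 - 1533280) + 1136) + 17414) = sqrt(((1/4)*(1/169)*(-4887762) + 1136) + 17414) = sqrt((-2443881/338 + 1136) + 17414) = sqrt(-2059913/338 + 17414) = sqrt(3826019/338) = sqrt(7652038)/26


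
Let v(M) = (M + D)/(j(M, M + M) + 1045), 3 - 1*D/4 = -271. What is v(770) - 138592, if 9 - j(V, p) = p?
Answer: -11226263/81 ≈ -1.3860e+5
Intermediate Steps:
D = 1096 (D = 12 - 4*(-271) = 12 + 1084 = 1096)
j(V, p) = 9 - p
v(M) = (1096 + M)/(1054 - 2*M) (v(M) = (M + 1096)/((9 - (M + M)) + 1045) = (1096 + M)/((9 - 2*M) + 1045) = (1096 + M)/(1054 - 2*M))
v(770) - 138592 = (-1096 - 1*770)/(2*(-527 + 770)) - 138592 = (½)*(-1096 - 770)/243 - 138592 = (½)*(1/243)*(-1866) - 138592 = -311/81 - 138592 = -11226263/81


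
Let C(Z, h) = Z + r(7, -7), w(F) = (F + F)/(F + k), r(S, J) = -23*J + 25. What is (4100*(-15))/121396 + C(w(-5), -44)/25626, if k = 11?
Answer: -1165216253/2333170422 ≈ -0.49941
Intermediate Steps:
r(S, J) = 25 - 23*J
w(F) = 2*F/(11 + F) (w(F) = (F + F)/(F + 11) = (2*F)/(11 + F) = 2*F/(11 + F))
C(Z, h) = 186 + Z (C(Z, h) = Z + (25 - 23*(-7)) = Z + (25 + 161) = Z + 186 = 186 + Z)
(4100*(-15))/121396 + C(w(-5), -44)/25626 = (4100*(-15))/121396 + (186 + 2*(-5)/(11 - 5))/25626 = -61500*1/121396 + (186 + 2*(-5)/6)*(1/25626) = -15375/30349 + (186 + 2*(-5)*(1/6))*(1/25626) = -15375/30349 + (186 - 5/3)*(1/25626) = -15375/30349 + (553/3)*(1/25626) = -15375/30349 + 553/76878 = -1165216253/2333170422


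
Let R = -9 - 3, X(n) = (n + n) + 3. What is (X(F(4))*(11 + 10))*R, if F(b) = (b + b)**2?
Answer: -33012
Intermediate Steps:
F(b) = 4*b**2 (F(b) = (2*b)**2 = 4*b**2)
X(n) = 3 + 2*n (X(n) = 2*n + 3 = 3 + 2*n)
R = -12
(X(F(4))*(11 + 10))*R = ((3 + 2*(4*4**2))*(11 + 10))*(-12) = ((3 + 2*(4*16))*21)*(-12) = ((3 + 2*64)*21)*(-12) = ((3 + 128)*21)*(-12) = (131*21)*(-12) = 2751*(-12) = -33012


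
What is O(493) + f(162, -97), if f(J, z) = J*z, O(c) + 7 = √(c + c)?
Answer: -15721 + √986 ≈ -15690.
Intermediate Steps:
O(c) = -7 + √2*√c (O(c) = -7 + √(c + c) = -7 + √(2*c) = -7 + √2*√c)
O(493) + f(162, -97) = (-7 + √2*√493) + 162*(-97) = (-7 + √986) - 15714 = -15721 + √986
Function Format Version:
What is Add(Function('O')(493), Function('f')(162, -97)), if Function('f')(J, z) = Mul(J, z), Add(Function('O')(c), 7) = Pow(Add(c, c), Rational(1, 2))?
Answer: Add(-15721, Pow(986, Rational(1, 2))) ≈ -15690.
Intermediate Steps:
Function('O')(c) = Add(-7, Mul(Pow(2, Rational(1, 2)), Pow(c, Rational(1, 2)))) (Function('O')(c) = Add(-7, Pow(Add(c, c), Rational(1, 2))) = Add(-7, Pow(Mul(2, c), Rational(1, 2))) = Add(-7, Mul(Pow(2, Rational(1, 2)), Pow(c, Rational(1, 2)))))
Add(Function('O')(493), Function('f')(162, -97)) = Add(Add(-7, Mul(Pow(2, Rational(1, 2)), Pow(493, Rational(1, 2)))), Mul(162, -97)) = Add(Add(-7, Pow(986, Rational(1, 2))), -15714) = Add(-15721, Pow(986, Rational(1, 2)))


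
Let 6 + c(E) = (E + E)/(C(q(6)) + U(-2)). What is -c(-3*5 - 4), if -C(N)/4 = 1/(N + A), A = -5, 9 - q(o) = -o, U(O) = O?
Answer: -59/6 ≈ -9.8333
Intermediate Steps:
q(o) = 9 + o (q(o) = 9 - (-1)*o = 9 + o)
C(N) = -4/(-5 + N) (C(N) = -4/(N - 5) = -4/(-5 + N))
c(E) = -6 - 5*E/6 (c(E) = -6 + (E + E)/(-4/(-5 + (9 + 6)) - 2) = -6 + (2*E)/(-4/(-5 + 15) - 2) = -6 + (2*E)/(-4/10 - 2) = -6 + (2*E)/(-4*⅒ - 2) = -6 + (2*E)/(-⅖ - 2) = -6 + (2*E)/(-12/5) = -6 + (2*E)*(-5/12) = -6 - 5*E/6)
-c(-3*5 - 4) = -(-6 - 5*(-3*5 - 4)/6) = -(-6 - 5*(-15 - 4)/6) = -(-6 - ⅚*(-19)) = -(-6 + 95/6) = -1*59/6 = -59/6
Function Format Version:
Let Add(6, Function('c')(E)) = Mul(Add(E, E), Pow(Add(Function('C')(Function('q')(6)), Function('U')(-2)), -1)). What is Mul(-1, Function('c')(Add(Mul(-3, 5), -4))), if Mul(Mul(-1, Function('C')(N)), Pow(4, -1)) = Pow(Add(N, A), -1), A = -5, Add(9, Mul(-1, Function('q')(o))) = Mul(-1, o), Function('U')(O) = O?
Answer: Rational(-59, 6) ≈ -9.8333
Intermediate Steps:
Function('q')(o) = Add(9, o) (Function('q')(o) = Add(9, Mul(-1, Mul(-1, o))) = Add(9, o))
Function('C')(N) = Mul(-4, Pow(Add(-5, N), -1)) (Function('C')(N) = Mul(-4, Pow(Add(N, -5), -1)) = Mul(-4, Pow(Add(-5, N), -1)))
Function('c')(E) = Add(-6, Mul(Rational(-5, 6), E)) (Function('c')(E) = Add(-6, Mul(Add(E, E), Pow(Add(Mul(-4, Pow(Add(-5, Add(9, 6)), -1)), -2), -1))) = Add(-6, Mul(Mul(2, E), Pow(Add(Mul(-4, Pow(Add(-5, 15), -1)), -2), -1))) = Add(-6, Mul(Mul(2, E), Pow(Add(Mul(-4, Pow(10, -1)), -2), -1))) = Add(-6, Mul(Mul(2, E), Pow(Add(Mul(-4, Rational(1, 10)), -2), -1))) = Add(-6, Mul(Mul(2, E), Pow(Add(Rational(-2, 5), -2), -1))) = Add(-6, Mul(Mul(2, E), Pow(Rational(-12, 5), -1))) = Add(-6, Mul(Mul(2, E), Rational(-5, 12))) = Add(-6, Mul(Rational(-5, 6), E)))
Mul(-1, Function('c')(Add(Mul(-3, 5), -4))) = Mul(-1, Add(-6, Mul(Rational(-5, 6), Add(Mul(-3, 5), -4)))) = Mul(-1, Add(-6, Mul(Rational(-5, 6), Add(-15, -4)))) = Mul(-1, Add(-6, Mul(Rational(-5, 6), -19))) = Mul(-1, Add(-6, Rational(95, 6))) = Mul(-1, Rational(59, 6)) = Rational(-59, 6)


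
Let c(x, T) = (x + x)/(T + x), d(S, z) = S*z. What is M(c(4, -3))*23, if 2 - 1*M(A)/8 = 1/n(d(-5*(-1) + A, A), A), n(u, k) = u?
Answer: 4761/13 ≈ 366.23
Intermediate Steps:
c(x, T) = 2*x/(T + x) (c(x, T) = (2*x)/(T + x) = 2*x/(T + x))
M(A) = 16 - 8/(A*(5 + A)) (M(A) = 16 - 8*1/(A*(-5*(-1) + A)) = 16 - 8*1/(A*(5 + A)) = 16 - 8/(A*(5 + A)))
M(c(4, -3))*23 = (16 - 8/((2*4/(-3 + 4))*(5 + 2*4/(-3 + 4))))*23 = (16 - 8/((2*4/1)*(5 + 2*4/1)))*23 = (16 - 8/((2*4*1)*(5 + 2*4*1)))*23 = (16 - 8/(8*(5 + 8)))*23 = (16 - 8*1/8/13)*23 = (16 - 8*1/8*1/13)*23 = (16 - 1/13)*23 = (207/13)*23 = 4761/13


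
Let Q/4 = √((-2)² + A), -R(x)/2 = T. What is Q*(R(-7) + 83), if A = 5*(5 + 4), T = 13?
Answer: 1596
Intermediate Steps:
R(x) = -26 (R(x) = -2*13 = -26)
A = 45 (A = 5*9 = 45)
Q = 28 (Q = 4*√((-2)² + 45) = 4*√(4 + 45) = 4*√49 = 4*7 = 28)
Q*(R(-7) + 83) = 28*(-26 + 83) = 28*57 = 1596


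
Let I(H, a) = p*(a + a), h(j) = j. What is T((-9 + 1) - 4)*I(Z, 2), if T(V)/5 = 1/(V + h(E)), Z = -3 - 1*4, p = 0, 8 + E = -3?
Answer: 0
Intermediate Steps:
E = -11 (E = -8 - 3 = -11)
Z = -7 (Z = -3 - 4 = -7)
I(H, a) = 0 (I(H, a) = 0*(a + a) = 0*(2*a) = 0)
T(V) = 5/(-11 + V) (T(V) = 5/(V - 11) = 5/(-11 + V))
T((-9 + 1) - 4)*I(Z, 2) = (5/(-11 + ((-9 + 1) - 4)))*0 = (5/(-11 + (-8 - 4)))*0 = (5/(-11 - 12))*0 = (5/(-23))*0 = (5*(-1/23))*0 = -5/23*0 = 0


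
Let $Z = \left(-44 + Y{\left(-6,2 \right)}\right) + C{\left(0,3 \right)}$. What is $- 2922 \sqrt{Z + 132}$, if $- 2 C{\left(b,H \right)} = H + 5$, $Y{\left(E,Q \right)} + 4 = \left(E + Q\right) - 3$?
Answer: $- 2922 \sqrt{73} \approx -24966.0$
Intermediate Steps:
$Y{\left(E,Q \right)} = -7 + E + Q$ ($Y{\left(E,Q \right)} = -4 - \left(3 - E - Q\right) = -4 + \left(-3 + E + Q\right) = -7 + E + Q$)
$C{\left(b,H \right)} = - \frac{5}{2} - \frac{H}{2}$ ($C{\left(b,H \right)} = - \frac{H + 5}{2} = - \frac{5 + H}{2} = - \frac{5}{2} - \frac{H}{2}$)
$Z = -59$ ($Z = \left(-44 - 11\right) - 4 = -55 - 4 = -59$)
$- 2922 \sqrt{Z + 132} = - 2922 \sqrt{-59 + 132} = - 2922 \sqrt{73}$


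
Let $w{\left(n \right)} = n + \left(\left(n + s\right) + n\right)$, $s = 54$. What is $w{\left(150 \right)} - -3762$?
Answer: $4266$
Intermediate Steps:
$w{\left(n \right)} = 54 + 3 n$ ($w{\left(n \right)} = n + \left(\left(n + 54\right) + n\right) = n + \left(\left(54 + n\right) + n\right) = n + \left(54 + 2 n\right) = 54 + 3 n$)
$w{\left(150 \right)} - -3762 = \left(54 + 3 \cdot 150\right) - -3762 = \left(54 + 450\right) + 3762 = 504 + 3762 = 4266$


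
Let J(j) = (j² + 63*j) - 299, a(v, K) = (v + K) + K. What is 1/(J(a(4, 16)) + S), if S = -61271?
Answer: -1/58006 ≈ -1.7240e-5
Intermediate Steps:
a(v, K) = v + 2*K (a(v, K) = (K + v) + K = v + 2*K)
J(j) = -299 + j² + 63*j
1/(J(a(4, 16)) + S) = 1/((-299 + (4 + 2*16)² + 63*(4 + 2*16)) - 61271) = 1/((-299 + (4 + 32)² + 63*(4 + 32)) - 61271) = 1/((-299 + 36² + 63*36) - 61271) = 1/((-299 + 1296 + 2268) - 61271) = 1/(3265 - 61271) = 1/(-58006) = -1/58006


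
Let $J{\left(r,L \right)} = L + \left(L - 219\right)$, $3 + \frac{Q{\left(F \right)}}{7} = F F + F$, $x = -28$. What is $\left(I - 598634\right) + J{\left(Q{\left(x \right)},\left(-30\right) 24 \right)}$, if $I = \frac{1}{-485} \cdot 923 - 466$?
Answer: $- \frac{291369038}{485} \approx -6.0076 \cdot 10^{5}$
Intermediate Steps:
$I = - \frac{226933}{485}$ ($I = \left(- \frac{1}{485}\right) 923 - 466 = - \frac{923}{485} - 466 = - \frac{226933}{485} \approx -467.9$)
$Q{\left(F \right)} = -21 + 7 F + 7 F^{2}$ ($Q{\left(F \right)} = -21 + 7 \left(F F + F\right) = -21 + 7 \left(F^{2} + F\right) = -21 + 7 \left(F + F^{2}\right) = -21 + \left(7 F + 7 F^{2}\right) = -21 + 7 F + 7 F^{2}$)
$J{\left(r,L \right)} = -219 + 2 L$ ($J{\left(r,L \right)} = L + \left(L - 219\right) = L + \left(-219 + L\right) = -219 + 2 L$)
$\left(I - 598634\right) + J{\left(Q{\left(x \right)},\left(-30\right) 24 \right)} = \left(- \frac{226933}{485} - 598634\right) + \left(-219 + 2 \left(\left(-30\right) 24\right)\right) = - \frac{290564423}{485} + \left(-219 + 2 \left(-720\right)\right) = - \frac{290564423}{485} - 1659 = - \frac{291369038}{485}$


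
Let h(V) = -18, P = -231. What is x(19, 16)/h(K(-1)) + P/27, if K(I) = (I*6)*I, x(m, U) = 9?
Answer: -163/18 ≈ -9.0556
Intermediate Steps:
K(I) = 6*I² (K(I) = (6*I)*I = 6*I²)
x(19, 16)/h(K(-1)) + P/27 = 9/(-18) - 231/27 = 9*(-1/18) - 231*1/27 = -½ - 77/9 = -163/18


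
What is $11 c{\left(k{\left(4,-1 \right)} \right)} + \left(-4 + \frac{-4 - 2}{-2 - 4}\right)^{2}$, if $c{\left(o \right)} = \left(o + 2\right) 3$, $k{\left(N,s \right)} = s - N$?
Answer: $-90$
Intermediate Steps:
$c{\left(o \right)} = 6 + 3 o$ ($c{\left(o \right)} = \left(2 + o\right) 3 = 6 + 3 o$)
$11 c{\left(k{\left(4,-1 \right)} \right)} + \left(-4 + \frac{-4 - 2}{-2 - 4}\right)^{2} = 11 \left(6 + 3 \left(-1 - 4\right)\right) + \left(-4 + \frac{-4 - 2}{-2 - 4}\right)^{2} = 11 \left(6 + 3 \left(-1 - 4\right)\right) + \left(-4 - \frac{6}{-6}\right)^{2} = 11 \left(6 + 3 \left(-5\right)\right) + \left(-4 - -1\right)^{2} = 11 \left(6 - 15\right) + \left(-4 + 1\right)^{2} = 11 \left(-9\right) + \left(-3\right)^{2} = -99 + 9 = -90$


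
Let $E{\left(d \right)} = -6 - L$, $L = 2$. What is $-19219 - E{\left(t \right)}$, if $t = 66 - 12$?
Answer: $-19211$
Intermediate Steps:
$t = 54$ ($t = 66 - 12 = 54$)
$E{\left(d \right)} = -8$ ($E{\left(d \right)} = -6 - 2 = -8$)
$-19219 - E{\left(t \right)} = -19219 - -8 = -19219 + 8 = -19211$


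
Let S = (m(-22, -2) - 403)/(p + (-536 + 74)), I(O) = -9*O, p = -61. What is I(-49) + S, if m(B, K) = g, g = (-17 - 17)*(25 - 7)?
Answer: 231658/523 ≈ 442.94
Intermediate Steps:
g = -612 (g = -34*18 = -612)
m(B, K) = -612
S = 1015/523 (S = (-612 - 403)/(-61 + (-536 + 74)) = -1015/(-61 - 462) = -1015/(-523) = -1015*(-1/523) = 1015/523 ≈ 1.9407)
I(-49) + S = -9*(-49) + 1015/523 = 441 + 1015/523 = 231658/523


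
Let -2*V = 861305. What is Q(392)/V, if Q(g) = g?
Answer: -784/861305 ≈ -0.00091025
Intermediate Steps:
V = -861305/2 (V = -1/2*861305 = -861305/2 ≈ -4.3065e+5)
Q(392)/V = 392/(-861305/2) = 392*(-2/861305) = -784/861305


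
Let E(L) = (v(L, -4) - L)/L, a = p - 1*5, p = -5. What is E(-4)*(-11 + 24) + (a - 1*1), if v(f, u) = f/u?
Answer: -109/4 ≈ -27.250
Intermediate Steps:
a = -10 (a = -5 - 1*5 = -5 - 5 = -10)
E(L) = -5/4 (E(L) = (L/(-4) - L)/L = (L*(-¼) - L)/L = (-L/4 - L)/L = (-5*L/4)/L = -5/4)
E(-4)*(-11 + 24) + (a - 1*1) = -5*(-11 + 24)/4 + (-10 - 1*1) = -5/4*13 + (-10 - 1) = -65/4 - 11 = -109/4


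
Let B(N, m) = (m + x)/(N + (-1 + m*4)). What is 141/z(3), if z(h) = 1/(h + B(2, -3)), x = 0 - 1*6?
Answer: 5922/11 ≈ 538.36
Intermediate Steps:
x = -6 (x = 0 - 6 = -6)
B(N, m) = (-6 + m)/(-1 + N + 4*m) (B(N, m) = (m - 6)/(N + (-1 + m*4)) = (-6 + m)/(N + (-1 + 4*m)) = (-6 + m)/(-1 + N + 4*m))
z(h) = 1/(9/11 + h) (z(h) = 1/(h + (-6 - 3)/(-1 + 2 + 4*(-3))) = 1/(h - 9/(-1 + 2 - 12)) = 1/(h - 9/(-11)) = 1/(h - 1/11*(-9)) = 1/(h + 9/11) = 1/(9/11 + h))
141/z(3) = 141/((11/(9 + 11*3))) = 141/((11/(9 + 33))) = 141/((11/42)) = 141/((11*(1/42))) = 141/(11/42) = 141*(42/11) = 5922/11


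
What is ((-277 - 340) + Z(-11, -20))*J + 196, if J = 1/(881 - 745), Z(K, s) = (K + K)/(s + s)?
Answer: 520791/2720 ≈ 191.47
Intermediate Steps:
Z(K, s) = K/s (Z(K, s) = (2*K)/((2*s)) = (2*K)*(1/(2*s)) = K/s)
J = 1/136 ≈ 0.0073529
((-277 - 340) + Z(-11, -20))*J + 196 = ((-277 - 340) - 11/(-20))*(1/136) + 196 = (-617 - 11*(-1/20))*(1/136) + 196 = (-617 + 11/20)*(1/136) + 196 = -12329/20*1/136 + 196 = -12329/2720 + 196 = 520791/2720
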